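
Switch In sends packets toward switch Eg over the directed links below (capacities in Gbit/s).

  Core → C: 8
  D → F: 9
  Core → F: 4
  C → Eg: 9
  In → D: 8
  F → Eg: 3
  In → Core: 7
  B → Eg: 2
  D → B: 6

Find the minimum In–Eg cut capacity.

Augment In→Core→F→Eg: bottleneck 3, flow now 3.
Augment In→Core→C→Eg: bottleneck 4, flow now 7.
Augment In→D→B→Eg: bottleneck 2, flow now 9.
Augment In→D→F→Core→C→Eg: bottleneck 3, flow now 12. (uses reverse residual edge)
No augmenting path remains; maximum flow = 12.
By max-flow min-cut, the minimum cut capacity equals the max flow.
In the residual graph, reachable from In: {In, D, F, B}.
Min-cut edges: In→Core (7), F→Eg (3), B→Eg (2); capacity 7 + 3 + 2 = 12.

12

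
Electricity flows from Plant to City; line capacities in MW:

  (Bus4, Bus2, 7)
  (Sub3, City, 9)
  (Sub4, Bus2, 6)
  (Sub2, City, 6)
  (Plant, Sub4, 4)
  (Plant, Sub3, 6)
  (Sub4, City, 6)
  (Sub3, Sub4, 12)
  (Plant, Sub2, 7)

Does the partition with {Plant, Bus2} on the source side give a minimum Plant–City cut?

Given cut capacity: 7 + 6 + 4 = 17.
Augment Plant→Sub2→City: bottleneck 6, flow now 6.
Augment Plant→Sub3→City: bottleneck 6, flow now 12.
Augment Plant→Sub4→City: bottleneck 4, flow now 16.
No augmenting path remains; maximum flow = 16.
In the residual graph, reachable from Plant: {Plant, Sub2}.
Min-cut edges: Plant→Sub3 (6), Plant→Sub4 (4), Sub2→City (6); capacity 6 + 4 + 6 = 16.
Cut capacity 17 exceeds the max flow 16, so it is not minimum.

No — its capacity is 17, but the minimum cut has capacity 16.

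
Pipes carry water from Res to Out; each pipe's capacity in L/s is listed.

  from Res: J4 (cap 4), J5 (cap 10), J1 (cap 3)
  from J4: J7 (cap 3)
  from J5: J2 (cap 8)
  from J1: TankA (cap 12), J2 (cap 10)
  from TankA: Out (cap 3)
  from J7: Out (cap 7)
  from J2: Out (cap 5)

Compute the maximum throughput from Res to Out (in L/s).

Augment Res→J4→J7→Out: bottleneck 3, flow now 3.
Augment Res→J5→J2→Out: bottleneck 5, flow now 8.
Augment Res→J1→TankA→Out: bottleneck 3, flow now 11.
No augmenting path remains; maximum flow = 11.
In the residual graph, reachable from Res: {Res, J4, J5, J2}.
Min-cut edges: Res→J1 (3), J4→J7 (3), J2→Out (5); capacity 3 + 3 + 5 = 11.
This cut is saturated, so no flow can exceed 11.

11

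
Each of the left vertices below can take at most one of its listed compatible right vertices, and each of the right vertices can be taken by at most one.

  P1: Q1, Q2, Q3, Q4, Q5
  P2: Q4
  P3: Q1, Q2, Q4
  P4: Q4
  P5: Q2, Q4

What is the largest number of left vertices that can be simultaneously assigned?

Unit-capacity flow: source→left, listed edges, right→sink; max matching = max flow.
Augmenting path P1→Q1 (+1); matched 1.
Augmenting path P2→Q4 (+1); matched 2.
Augmenting path P3→Q2 (+1); matched 3.
Augmenting path P5→Q2→P3→Q1→P1→Q3 (+1); matched 4.
No augmenting path remains; maximum matching = 4.
König certificate: {P1, P3, P5, Q4} is a vertex cover of size 4 (every listed pair touches it), so no matching can be larger.

4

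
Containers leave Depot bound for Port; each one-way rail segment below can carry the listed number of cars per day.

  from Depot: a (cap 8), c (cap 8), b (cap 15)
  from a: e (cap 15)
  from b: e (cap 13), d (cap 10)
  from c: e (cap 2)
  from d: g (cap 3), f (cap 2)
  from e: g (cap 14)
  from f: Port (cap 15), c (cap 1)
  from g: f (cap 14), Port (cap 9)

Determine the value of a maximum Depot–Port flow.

Augment Depot→a→e→g→Port: bottleneck 8, flow now 8.
Augment Depot→b→d→f→Port: bottleneck 2, flow now 10.
Augment Depot→b→d→g→Port: bottleneck 1, flow now 11.
Augment Depot→b→d→g→f→Port: bottleneck 2, flow now 13.
Augment Depot→b→e→g→f→Port: bottleneck 6, flow now 19.
No augmenting path remains; maximum flow = 19.
In the residual graph, reachable from Depot: {Depot, a, b, c, d, e}.
Min-cut edges: d→f (2), d→g (3), e→g (14); capacity 2 + 3 + 14 = 19.
This cut is saturated, so no flow can exceed 19.

19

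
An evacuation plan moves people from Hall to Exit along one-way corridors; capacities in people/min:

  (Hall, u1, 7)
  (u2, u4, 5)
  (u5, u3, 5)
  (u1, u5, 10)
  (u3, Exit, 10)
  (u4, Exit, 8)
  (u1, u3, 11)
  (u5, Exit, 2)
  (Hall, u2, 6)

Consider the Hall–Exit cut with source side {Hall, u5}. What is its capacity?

Edges leaving {Hall, u5}: Hall→u1 (7), Hall→u2 (6), u5→u3 (5), u5→Exit (2).
Cut capacity = 7 + 6 + 5 + 2 = 20.

20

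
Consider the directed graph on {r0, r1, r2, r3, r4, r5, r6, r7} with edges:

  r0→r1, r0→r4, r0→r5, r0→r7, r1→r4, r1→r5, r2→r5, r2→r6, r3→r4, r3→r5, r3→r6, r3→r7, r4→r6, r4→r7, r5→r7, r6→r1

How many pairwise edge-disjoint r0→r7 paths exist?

Assign every edge capacity 1; by Menger, the answer equals the max flow.
Path r0→r7 (+1); total 1.
Path r0→r4→r7 (+1); total 2.
Path r0→r5→r7 (+1); total 3.
No residual r0→r7 path; max flow = 3.
Certifying cut of size 3: {r0→r7, r4→r7, r5→r7}.

3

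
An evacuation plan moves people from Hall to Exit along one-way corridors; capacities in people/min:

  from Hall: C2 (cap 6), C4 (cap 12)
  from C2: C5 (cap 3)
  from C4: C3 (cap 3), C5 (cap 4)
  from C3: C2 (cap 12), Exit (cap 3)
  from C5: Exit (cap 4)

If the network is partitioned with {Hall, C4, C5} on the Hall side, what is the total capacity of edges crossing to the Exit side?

Edges leaving {Hall, C4, C5}: Hall→C2 (6), C4→C3 (3), C5→Exit (4).
Cut capacity = 6 + 3 + 4 = 13.

13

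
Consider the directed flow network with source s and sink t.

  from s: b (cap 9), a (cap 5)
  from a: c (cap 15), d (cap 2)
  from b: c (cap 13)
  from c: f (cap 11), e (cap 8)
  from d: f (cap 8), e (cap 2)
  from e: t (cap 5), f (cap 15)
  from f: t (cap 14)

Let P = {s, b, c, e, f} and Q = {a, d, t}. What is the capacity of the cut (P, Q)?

24

Edges leaving {s, b, c, e, f}: s→a (5), e→t (5), f→t (14).
Cut capacity = 5 + 5 + 14 = 24.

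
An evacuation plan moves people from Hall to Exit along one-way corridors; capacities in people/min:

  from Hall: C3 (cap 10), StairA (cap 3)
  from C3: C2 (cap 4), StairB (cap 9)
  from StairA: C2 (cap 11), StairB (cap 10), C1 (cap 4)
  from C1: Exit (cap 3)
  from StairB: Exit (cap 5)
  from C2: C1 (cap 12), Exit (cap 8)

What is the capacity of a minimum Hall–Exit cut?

12

Augment Hall→C3→StairB→Exit: bottleneck 5, flow now 5.
Augment Hall→C3→C2→Exit: bottleneck 4, flow now 9.
Augment Hall→StairA→C1→Exit: bottleneck 3, flow now 12.
No augmenting path remains; maximum flow = 12.
By max-flow min-cut, the minimum cut capacity equals the max flow.
In the residual graph, reachable from Hall: {Hall, C3, StairB}.
Min-cut edges: Hall→StairA (3), C3→C2 (4), StairB→Exit (5); capacity 3 + 4 + 5 = 12.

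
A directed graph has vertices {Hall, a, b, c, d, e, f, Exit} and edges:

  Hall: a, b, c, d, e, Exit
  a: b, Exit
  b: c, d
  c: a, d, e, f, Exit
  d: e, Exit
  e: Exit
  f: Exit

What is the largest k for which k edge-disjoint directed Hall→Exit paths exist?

6

Assign every edge capacity 1; by Menger, the answer equals the max flow.
Path Hall→Exit (+1); total 1.
Path Hall→a→Exit (+1); total 2.
Path Hall→c→Exit (+1); total 3.
Path Hall→d→Exit (+1); total 4.
Path Hall→e→Exit (+1); total 5.
Path Hall→b→c→f→Exit (+1); total 6.
No residual Hall→Exit path; max flow = 6.
Certifying cut of size 6: {Hall→Exit, Hall→a, Hall→b, Hall→c, Hall→d, Hall→e}.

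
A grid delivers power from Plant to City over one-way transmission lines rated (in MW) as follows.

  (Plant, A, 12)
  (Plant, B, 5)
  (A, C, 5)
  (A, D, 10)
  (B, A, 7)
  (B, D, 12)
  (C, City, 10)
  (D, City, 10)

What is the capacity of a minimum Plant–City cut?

15

Augment Plant→A→C→City: bottleneck 5, flow now 5.
Augment Plant→A→D→City: bottleneck 7, flow now 12.
Augment Plant→B→D→City: bottleneck 3, flow now 15.
No augmenting path remains; maximum flow = 15.
By max-flow min-cut, the minimum cut capacity equals the max flow.
In the residual graph, reachable from Plant: {Plant, A, B, D}.
Min-cut edges: A→C (5), D→City (10); capacity 5 + 10 = 15.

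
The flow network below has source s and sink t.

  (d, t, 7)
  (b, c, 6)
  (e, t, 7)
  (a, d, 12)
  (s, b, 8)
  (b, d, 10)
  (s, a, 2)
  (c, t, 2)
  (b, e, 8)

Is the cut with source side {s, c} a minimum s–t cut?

No — its capacity is 12, but the minimum cut has capacity 10.

Given cut capacity: 2 + 8 + 2 = 12.
Augment s→a→d→t: bottleneck 2, flow now 2.
Augment s→b→c→t: bottleneck 2, flow now 4.
Augment s→b→d→t: bottleneck 5, flow now 9.
Augment s→b→e→t: bottleneck 1, flow now 10.
No augmenting path remains; maximum flow = 10.
In the residual graph, reachable from s: {s}.
Min-cut edges: s→a (2), s→b (8); capacity 2 + 8 = 10.
Cut capacity 12 exceeds the max flow 10, so it is not minimum.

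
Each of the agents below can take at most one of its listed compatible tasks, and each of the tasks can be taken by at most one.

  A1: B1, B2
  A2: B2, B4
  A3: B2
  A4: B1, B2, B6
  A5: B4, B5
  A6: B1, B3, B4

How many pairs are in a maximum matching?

Unit-capacity flow: source→left, listed edges, right→sink; max matching = max flow.
Augmenting path A1→B1 (+1); matched 1.
Augmenting path A2→B2 (+1); matched 2.
Augmenting path A4→B6 (+1); matched 3.
Augmenting path A5→B4 (+1); matched 4.
Augmenting path A6→B3 (+1); matched 5.
Augmenting path A3→B2→A2→B4→A5→B5 (+1); matched 6.
No augmenting path remains; maximum matching = 6.
König certificate: {A1, A2, A3, A4, A5, A6} is a vertex cover of size 6 (every listed pair touches it), so no matching can be larger.

6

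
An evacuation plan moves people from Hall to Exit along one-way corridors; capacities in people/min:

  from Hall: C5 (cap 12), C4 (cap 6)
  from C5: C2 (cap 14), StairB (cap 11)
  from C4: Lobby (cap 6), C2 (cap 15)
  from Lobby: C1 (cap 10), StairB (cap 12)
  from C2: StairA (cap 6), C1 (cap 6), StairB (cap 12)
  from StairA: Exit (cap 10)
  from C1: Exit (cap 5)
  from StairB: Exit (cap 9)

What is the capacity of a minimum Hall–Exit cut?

18

Augment Hall→C5→StairB→Exit: bottleneck 9, flow now 9.
Augment Hall→C5→C2→StairA→Exit: bottleneck 3, flow now 12.
Augment Hall→C4→Lobby→C1→Exit: bottleneck 5, flow now 17.
Augment Hall→C4→C2→StairA→Exit: bottleneck 1, flow now 18.
No augmenting path remains; maximum flow = 18.
By max-flow min-cut, the minimum cut capacity equals the max flow.
In the residual graph, reachable from Hall: {Hall}.
Min-cut edges: Hall→C5 (12), Hall→C4 (6); capacity 12 + 6 = 18.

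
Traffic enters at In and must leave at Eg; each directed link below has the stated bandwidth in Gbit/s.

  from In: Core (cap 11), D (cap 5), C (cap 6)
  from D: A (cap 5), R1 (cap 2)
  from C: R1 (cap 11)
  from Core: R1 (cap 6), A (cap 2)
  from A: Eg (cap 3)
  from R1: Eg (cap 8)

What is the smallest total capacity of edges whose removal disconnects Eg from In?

Augment In→D→A→Eg: bottleneck 3, flow now 3.
Augment In→D→R1→Eg: bottleneck 2, flow now 5.
Augment In→C→R1→Eg: bottleneck 6, flow now 11.
No augmenting path remains; maximum flow = 11.
By max-flow min-cut, the minimum cut capacity equals the max flow.
In the residual graph, reachable from In: {In, D, C, Core, A, R1}.
Min-cut edges: A→Eg (3), R1→Eg (8); capacity 3 + 8 = 11.

11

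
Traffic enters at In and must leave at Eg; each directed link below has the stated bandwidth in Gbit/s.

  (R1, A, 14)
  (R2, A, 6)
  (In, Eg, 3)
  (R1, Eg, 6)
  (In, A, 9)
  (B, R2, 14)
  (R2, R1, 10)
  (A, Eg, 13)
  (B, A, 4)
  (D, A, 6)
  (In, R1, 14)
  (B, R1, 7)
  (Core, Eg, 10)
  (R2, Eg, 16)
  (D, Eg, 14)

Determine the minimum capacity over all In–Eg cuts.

Augment In→Eg: bottleneck 3, flow now 3.
Augment In→R1→Eg: bottleneck 6, flow now 9.
Augment In→A→Eg: bottleneck 9, flow now 18.
Augment In→R1→A→Eg: bottleneck 4, flow now 22.
No augmenting path remains; maximum flow = 22.
By max-flow min-cut, the minimum cut capacity equals the max flow.
In the residual graph, reachable from In: {In, R1, A}.
Min-cut edges: In→Eg (3), R1→Eg (6), A→Eg (13); capacity 3 + 6 + 13 = 22.

22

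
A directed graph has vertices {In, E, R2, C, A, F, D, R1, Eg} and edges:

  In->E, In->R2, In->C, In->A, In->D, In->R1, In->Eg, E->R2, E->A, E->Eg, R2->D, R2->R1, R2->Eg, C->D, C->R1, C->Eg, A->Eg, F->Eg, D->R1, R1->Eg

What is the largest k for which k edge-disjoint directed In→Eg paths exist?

6

Assign every edge capacity 1; by Menger, the answer equals the max flow.
Path In→Eg (+1); total 1.
Path In→E→Eg (+1); total 2.
Path In→R2→Eg (+1); total 3.
Path In→C→Eg (+1); total 4.
Path In→A→Eg (+1); total 5.
Path In→R1→Eg (+1); total 6.
No residual In→Eg path; max flow = 6.
Certifying cut of size 6: {In→A, In→C, In→E, In→Eg, In→R2, R1→Eg}.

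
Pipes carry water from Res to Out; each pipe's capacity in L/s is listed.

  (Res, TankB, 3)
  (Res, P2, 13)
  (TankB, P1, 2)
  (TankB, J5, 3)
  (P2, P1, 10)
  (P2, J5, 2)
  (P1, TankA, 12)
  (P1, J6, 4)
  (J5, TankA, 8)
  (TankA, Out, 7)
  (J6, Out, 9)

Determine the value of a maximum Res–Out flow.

Augment Res→TankB→P1→TankA→Out: bottleneck 2, flow now 2.
Augment Res→TankB→J5→TankA→Out: bottleneck 1, flow now 3.
Augment Res→P2→P1→TankA→Out: bottleneck 4, flow now 7.
Augment Res→P2→P1→J6→Out: bottleneck 4, flow now 11.
No augmenting path remains; maximum flow = 11.
In the residual graph, reachable from Res: {Res, TankB, P2, P1, J5, TankA}.
Min-cut edges: P1→J6 (4), TankA→Out (7); capacity 4 + 7 = 11.
This cut is saturated, so no flow can exceed 11.

11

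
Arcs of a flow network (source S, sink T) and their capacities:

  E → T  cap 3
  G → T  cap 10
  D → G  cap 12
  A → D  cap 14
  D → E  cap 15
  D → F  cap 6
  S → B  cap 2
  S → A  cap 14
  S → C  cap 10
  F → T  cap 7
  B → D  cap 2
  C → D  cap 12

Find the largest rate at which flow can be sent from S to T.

Augment S→A→D→E→T: bottleneck 3, flow now 3.
Augment S→A→D→F→T: bottleneck 6, flow now 9.
Augment S→A→D→G→T: bottleneck 5, flow now 14.
Augment S→B→D→G→T: bottleneck 2, flow now 16.
Augment S→C→D→G→T: bottleneck 3, flow now 19.
No augmenting path remains; maximum flow = 19.
In the residual graph, reachable from S: {S, A, B, C, D, E, G}.
Min-cut edges: D→F (6), E→T (3), G→T (10); capacity 6 + 3 + 10 = 19.
This cut is saturated, so no flow can exceed 19.

19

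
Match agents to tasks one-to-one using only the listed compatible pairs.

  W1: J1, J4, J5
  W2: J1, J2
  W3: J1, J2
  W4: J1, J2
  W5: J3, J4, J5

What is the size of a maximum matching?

Unit-capacity flow: source→left, listed edges, right→sink; max matching = max flow.
Augmenting path W1→J1 (+1); matched 1.
Augmenting path W2→J2 (+1); matched 2.
Augmenting path W5→J3 (+1); matched 3.
Augmenting path W3→J1→W1→J4 (+1); matched 4.
No augmenting path remains; maximum matching = 4.
König certificate: {W1, W5, J1, J2} is a vertex cover of size 4 (every listed pair touches it), so no matching can be larger.

4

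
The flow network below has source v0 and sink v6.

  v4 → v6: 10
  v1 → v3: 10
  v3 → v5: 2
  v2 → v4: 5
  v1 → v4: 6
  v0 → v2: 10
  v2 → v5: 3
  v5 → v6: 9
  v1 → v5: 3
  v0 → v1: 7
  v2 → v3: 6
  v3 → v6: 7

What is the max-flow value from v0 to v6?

Augment v0→v1→v3→v6: bottleneck 7, flow now 7.
Augment v0→v2→v4→v6: bottleneck 5, flow now 12.
Augment v0→v2→v5→v6: bottleneck 3, flow now 15.
Augment v0→v2→v3→v5→v6: bottleneck 2, flow now 17.
No augmenting path remains; maximum flow = 17.
In the residual graph, reachable from v0: {v0}.
Min-cut edges: v0→v1 (7), v0→v2 (10); capacity 7 + 10 = 17.
This cut is saturated, so no flow can exceed 17.

17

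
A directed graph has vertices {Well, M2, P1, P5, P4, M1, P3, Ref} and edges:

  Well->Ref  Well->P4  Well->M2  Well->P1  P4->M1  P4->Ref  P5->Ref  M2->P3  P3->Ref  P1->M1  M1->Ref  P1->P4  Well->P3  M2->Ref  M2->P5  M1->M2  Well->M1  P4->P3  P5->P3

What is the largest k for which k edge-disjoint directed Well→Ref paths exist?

Assign every edge capacity 1; by Menger, the answer equals the max flow.
Path Well→Ref (+1); total 1.
Path Well→M2→Ref (+1); total 2.
Path Well→P4→Ref (+1); total 3.
Path Well→M1→Ref (+1); total 4.
Path Well→P3→Ref (+1); total 5.
Path Well→P1→M1→M2→P5→Ref (+1); total 6.
No residual Well→Ref path; max flow = 6.
Certifying cut of size 6: {Well→M1, Well→M2, Well→P1, Well→P3, Well→P4, Well→Ref}.

6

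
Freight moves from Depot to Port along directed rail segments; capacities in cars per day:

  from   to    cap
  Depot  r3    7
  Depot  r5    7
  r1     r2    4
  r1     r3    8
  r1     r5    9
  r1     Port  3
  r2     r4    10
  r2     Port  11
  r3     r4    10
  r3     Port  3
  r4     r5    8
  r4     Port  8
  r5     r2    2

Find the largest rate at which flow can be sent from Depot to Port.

Augment Depot→r3→Port: bottleneck 3, flow now 3.
Augment Depot→r3→r4→Port: bottleneck 4, flow now 7.
Augment Depot→r5→r2→Port: bottleneck 2, flow now 9.
No augmenting path remains; maximum flow = 9.
In the residual graph, reachable from Depot: {Depot, r5}.
Min-cut edges: Depot→r3 (7), r5→r2 (2); capacity 7 + 2 = 9.
This cut is saturated, so no flow can exceed 9.

9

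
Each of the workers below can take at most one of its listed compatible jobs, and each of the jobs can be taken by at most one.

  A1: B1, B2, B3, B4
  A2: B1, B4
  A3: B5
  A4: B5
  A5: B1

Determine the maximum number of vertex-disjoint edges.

Unit-capacity flow: source→left, listed edges, right→sink; max matching = max flow.
Augmenting path A1→B1 (+1); matched 1.
Augmenting path A2→B4 (+1); matched 2.
Augmenting path A3→B5 (+1); matched 3.
Augmenting path A5→B1→A1→B2 (+1); matched 4.
No augmenting path remains; maximum matching = 4.
König certificate: {A1, A2, A5, B5} is a vertex cover of size 4 (every listed pair touches it), so no matching can be larger.

4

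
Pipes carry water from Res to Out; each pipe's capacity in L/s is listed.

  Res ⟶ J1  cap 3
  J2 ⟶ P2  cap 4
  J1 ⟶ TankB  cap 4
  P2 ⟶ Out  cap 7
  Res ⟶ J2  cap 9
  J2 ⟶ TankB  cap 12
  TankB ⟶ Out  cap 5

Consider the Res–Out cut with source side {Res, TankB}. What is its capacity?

Edges leaving {Res, TankB}: Res→J1 (3), Res→J2 (9), TankB→Out (5).
Cut capacity = 3 + 9 + 5 = 17.

17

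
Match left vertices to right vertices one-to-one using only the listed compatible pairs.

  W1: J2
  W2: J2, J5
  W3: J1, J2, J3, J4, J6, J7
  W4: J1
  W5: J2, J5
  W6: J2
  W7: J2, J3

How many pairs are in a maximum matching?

5

Unit-capacity flow: source→left, listed edges, right→sink; max matching = max flow.
Augmenting path W1→J2 (+1); matched 1.
Augmenting path W2→J5 (+1); matched 2.
Augmenting path W3→J1 (+1); matched 3.
Augmenting path W7→J3 (+1); matched 4.
Augmenting path W4→J1→W3→J4 (+1); matched 5.
No augmenting path remains; maximum matching = 5.
König certificate: {W3, W4, W7, J2, J5} is a vertex cover of size 5 (every listed pair touches it), so no matching can be larger.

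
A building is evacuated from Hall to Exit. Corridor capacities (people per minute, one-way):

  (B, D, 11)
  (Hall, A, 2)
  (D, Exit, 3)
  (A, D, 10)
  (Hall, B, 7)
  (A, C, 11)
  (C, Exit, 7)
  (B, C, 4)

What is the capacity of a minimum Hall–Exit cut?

Augment Hall→A→C→Exit: bottleneck 2, flow now 2.
Augment Hall→B→C→Exit: bottleneck 4, flow now 6.
Augment Hall→B→D→Exit: bottleneck 3, flow now 9.
No augmenting path remains; maximum flow = 9.
By max-flow min-cut, the minimum cut capacity equals the max flow.
In the residual graph, reachable from Hall: {Hall}.
Min-cut edges: Hall→A (2), Hall→B (7); capacity 2 + 7 = 9.

9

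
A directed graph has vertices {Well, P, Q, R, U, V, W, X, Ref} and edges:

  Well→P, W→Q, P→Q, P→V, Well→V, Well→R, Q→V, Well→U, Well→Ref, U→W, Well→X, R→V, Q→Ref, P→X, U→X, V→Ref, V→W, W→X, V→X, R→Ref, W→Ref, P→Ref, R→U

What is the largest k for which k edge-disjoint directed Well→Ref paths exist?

Assign every edge capacity 1; by Menger, the answer equals the max flow.
Path Well→Ref (+1); total 1.
Path Well→P→Ref (+1); total 2.
Path Well→R→Ref (+1); total 3.
Path Well→V→Ref (+1); total 4.
Path Well→U→W→Ref (+1); total 5.
No residual Well→Ref path; max flow = 5.
Certifying cut of size 5: {Well→P, Well→R, Well→Ref, Well→U, Well→V}.

5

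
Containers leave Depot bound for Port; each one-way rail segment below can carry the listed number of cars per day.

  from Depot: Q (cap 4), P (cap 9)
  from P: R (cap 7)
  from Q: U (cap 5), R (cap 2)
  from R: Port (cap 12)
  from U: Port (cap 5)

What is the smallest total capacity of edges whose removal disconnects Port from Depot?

Augment Depot→P→R→Port: bottleneck 7, flow now 7.
Augment Depot→Q→R→Port: bottleneck 2, flow now 9.
Augment Depot→Q→U→Port: bottleneck 2, flow now 11.
No augmenting path remains; maximum flow = 11.
By max-flow min-cut, the minimum cut capacity equals the max flow.
In the residual graph, reachable from Depot: {Depot, P}.
Min-cut edges: Depot→Q (4), P→R (7); capacity 4 + 7 = 11.

11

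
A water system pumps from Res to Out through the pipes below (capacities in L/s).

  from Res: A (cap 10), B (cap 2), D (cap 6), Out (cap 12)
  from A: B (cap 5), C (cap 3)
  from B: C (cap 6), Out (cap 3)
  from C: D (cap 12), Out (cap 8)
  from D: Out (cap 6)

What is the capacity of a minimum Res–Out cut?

28

Augment Res→Out: bottleneck 12, flow now 12.
Augment Res→B→Out: bottleneck 2, flow now 14.
Augment Res→D→Out: bottleneck 6, flow now 20.
Augment Res→A→B→Out: bottleneck 1, flow now 21.
Augment Res→A→C→Out: bottleneck 3, flow now 24.
Augment Res→A→B→C→Out: bottleneck 4, flow now 28.
No augmenting path remains; maximum flow = 28.
By max-flow min-cut, the minimum cut capacity equals the max flow.
In the residual graph, reachable from Res: {Res, A}.
Min-cut edges: Res→B (2), Res→D (6), Res→Out (12), A→B (5), A→C (3); capacity 2 + 6 + 12 + 5 + 3 = 28.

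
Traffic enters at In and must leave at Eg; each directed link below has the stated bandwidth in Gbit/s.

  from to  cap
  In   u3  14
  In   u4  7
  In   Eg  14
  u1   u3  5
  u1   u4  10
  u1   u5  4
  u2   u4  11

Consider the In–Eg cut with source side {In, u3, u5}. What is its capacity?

21

Edges leaving {In, u3, u5}: In→u4 (7), In→Eg (14).
Cut capacity = 7 + 14 = 21.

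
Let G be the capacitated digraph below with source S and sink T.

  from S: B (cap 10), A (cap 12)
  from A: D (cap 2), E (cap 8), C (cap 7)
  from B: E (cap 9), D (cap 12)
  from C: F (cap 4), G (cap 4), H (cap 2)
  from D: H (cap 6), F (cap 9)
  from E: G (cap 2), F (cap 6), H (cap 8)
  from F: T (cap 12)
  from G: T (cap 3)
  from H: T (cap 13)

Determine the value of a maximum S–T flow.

Augment S→A→C→F→T: bottleneck 4, flow now 4.
Augment S→A→C→G→T: bottleneck 3, flow now 7.
Augment S→A→D→F→T: bottleneck 2, flow now 9.
Augment S→A→E→F→T: bottleneck 3, flow now 12.
Augment S→B→D→F→T: bottleneck 3, flow now 15.
Augment S→B→D→H→T: bottleneck 6, flow now 21.
Augment S→B→E→H→T: bottleneck 1, flow now 22.
No augmenting path remains; maximum flow = 22.
In the residual graph, reachable from S: {S}.
Min-cut edges: S→A (12), S→B (10); capacity 12 + 10 = 22.
This cut is saturated, so no flow can exceed 22.

22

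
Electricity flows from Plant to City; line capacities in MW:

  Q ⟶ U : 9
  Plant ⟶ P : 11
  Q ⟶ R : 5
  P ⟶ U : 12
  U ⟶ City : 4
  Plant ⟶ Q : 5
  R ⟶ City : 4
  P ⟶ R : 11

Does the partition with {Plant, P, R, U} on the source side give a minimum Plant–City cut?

Given cut capacity: 5 + 4 + 4 = 13.
Augment Plant→P→R→City: bottleneck 4, flow now 4.
Augment Plant→P→U→City: bottleneck 4, flow now 8.
No augmenting path remains; maximum flow = 8.
In the residual graph, reachable from Plant: {Plant, P, Q, R, U}.
Min-cut edges: R→City (4), U→City (4); capacity 4 + 4 = 8.
Cut capacity 13 exceeds the max flow 8, so it is not minimum.

No — its capacity is 13, but the minimum cut has capacity 8.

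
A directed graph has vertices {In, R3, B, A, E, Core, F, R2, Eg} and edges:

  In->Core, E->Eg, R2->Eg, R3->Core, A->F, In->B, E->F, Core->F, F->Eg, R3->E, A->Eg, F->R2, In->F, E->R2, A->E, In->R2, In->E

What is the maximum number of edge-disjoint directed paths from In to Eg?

Assign every edge capacity 1; by Menger, the answer equals the max flow.
Path In→E→Eg (+1); total 1.
Path In→F→Eg (+1); total 2.
Path In→R2→Eg (+1); total 3.
No residual In→Eg path; max flow = 3.
Certifying cut of size 3: {F→Eg, In→E, R2→Eg}.

3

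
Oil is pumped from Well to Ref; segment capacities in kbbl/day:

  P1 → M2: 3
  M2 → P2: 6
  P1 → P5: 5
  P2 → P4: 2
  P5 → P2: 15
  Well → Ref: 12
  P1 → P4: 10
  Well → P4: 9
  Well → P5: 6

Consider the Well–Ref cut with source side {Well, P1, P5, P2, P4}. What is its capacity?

15

Edges leaving {Well, P1, P5, P2, P4}: Well→Ref (12), P1→M2 (3).
Cut capacity = 12 + 3 = 15.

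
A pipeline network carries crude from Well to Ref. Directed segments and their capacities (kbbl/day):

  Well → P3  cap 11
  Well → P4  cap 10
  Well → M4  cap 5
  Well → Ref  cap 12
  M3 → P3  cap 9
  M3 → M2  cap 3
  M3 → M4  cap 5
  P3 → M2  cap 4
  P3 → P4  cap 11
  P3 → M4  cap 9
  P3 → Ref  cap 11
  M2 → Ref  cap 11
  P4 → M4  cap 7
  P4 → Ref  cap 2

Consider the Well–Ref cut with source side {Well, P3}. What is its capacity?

Edges leaving {Well, P3}: Well→P4 (10), Well→M4 (5), Well→Ref (12), P3→M2 (4), P3→P4 (11), P3→M4 (9), P3→Ref (11).
Cut capacity = 10 + 5 + 12 + 4 + 11 + 9 + 11 = 62.

62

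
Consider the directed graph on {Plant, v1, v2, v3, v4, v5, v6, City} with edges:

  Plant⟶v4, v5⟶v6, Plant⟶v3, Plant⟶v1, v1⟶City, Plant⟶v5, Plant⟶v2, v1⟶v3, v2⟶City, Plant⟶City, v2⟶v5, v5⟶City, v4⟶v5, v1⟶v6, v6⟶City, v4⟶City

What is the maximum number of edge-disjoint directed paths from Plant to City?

5

Assign every edge capacity 1; by Menger, the answer equals the max flow.
Path Plant→City (+1); total 1.
Path Plant→v1→City (+1); total 2.
Path Plant→v2→City (+1); total 3.
Path Plant→v4→City (+1); total 4.
Path Plant→v5→City (+1); total 5.
No residual Plant→City path; max flow = 5.
Certifying cut of size 5: {Plant→City, Plant→v1, Plant→v2, Plant→v4, Plant→v5}.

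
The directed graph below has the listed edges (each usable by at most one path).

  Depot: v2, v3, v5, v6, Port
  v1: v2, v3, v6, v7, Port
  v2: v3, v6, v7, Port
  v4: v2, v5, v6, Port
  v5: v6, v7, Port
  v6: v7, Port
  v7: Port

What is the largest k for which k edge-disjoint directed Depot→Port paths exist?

Assign every edge capacity 1; by Menger, the answer equals the max flow.
Path Depot→Port (+1); total 1.
Path Depot→v2→Port (+1); total 2.
Path Depot→v5→Port (+1); total 3.
Path Depot→v6→Port (+1); total 4.
No residual Depot→Port path; max flow = 4.
Certifying cut of size 4: {Depot→Port, Depot→v2, Depot→v5, Depot→v6}.

4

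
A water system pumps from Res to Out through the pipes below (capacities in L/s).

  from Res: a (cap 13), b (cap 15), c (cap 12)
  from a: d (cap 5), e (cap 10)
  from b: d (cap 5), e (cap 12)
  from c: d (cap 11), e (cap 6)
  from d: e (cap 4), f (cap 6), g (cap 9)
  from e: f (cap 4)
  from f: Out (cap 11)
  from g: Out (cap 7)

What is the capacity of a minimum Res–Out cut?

17

Augment Res→a→d→f→Out: bottleneck 5, flow now 5.
Augment Res→a→e→f→Out: bottleneck 4, flow now 9.
Augment Res→b→d→f→Out: bottleneck 1, flow now 10.
Augment Res→b→d→g→Out: bottleneck 4, flow now 14.
Augment Res→c→d→g→Out: bottleneck 3, flow now 17.
No augmenting path remains; maximum flow = 17.
By max-flow min-cut, the minimum cut capacity equals the max flow.
In the residual graph, reachable from Res: {Res, a, b, c, d, e, g}.
Min-cut edges: d→f (6), e→f (4), g→Out (7); capacity 6 + 4 + 7 = 17.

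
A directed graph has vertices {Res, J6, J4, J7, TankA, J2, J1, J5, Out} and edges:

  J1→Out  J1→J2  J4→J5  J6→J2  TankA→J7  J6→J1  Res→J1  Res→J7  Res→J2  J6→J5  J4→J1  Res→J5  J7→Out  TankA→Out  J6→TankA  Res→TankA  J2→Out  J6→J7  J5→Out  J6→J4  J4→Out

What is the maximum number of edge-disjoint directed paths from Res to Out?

Assign every edge capacity 1; by Menger, the answer equals the max flow.
Path Res→J7→Out (+1); total 1.
Path Res→TankA→Out (+1); total 2.
Path Res→J2→Out (+1); total 3.
Path Res→J1→Out (+1); total 4.
Path Res→J5→Out (+1); total 5.
No residual Res→Out path; max flow = 5.
Certifying cut of size 5: {Res→J1, Res→J2, Res→J5, Res→J7, Res→TankA}.

5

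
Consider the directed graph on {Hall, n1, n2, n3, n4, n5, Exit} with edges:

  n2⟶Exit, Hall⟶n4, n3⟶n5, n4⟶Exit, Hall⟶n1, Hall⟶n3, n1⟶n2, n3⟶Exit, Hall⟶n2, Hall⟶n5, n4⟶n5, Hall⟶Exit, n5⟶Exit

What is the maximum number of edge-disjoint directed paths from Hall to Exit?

5

Assign every edge capacity 1; by Menger, the answer equals the max flow.
Path Hall→Exit (+1); total 1.
Path Hall→n2→Exit (+1); total 2.
Path Hall→n3→Exit (+1); total 3.
Path Hall→n4→Exit (+1); total 4.
Path Hall→n5→Exit (+1); total 5.
No residual Hall→Exit path; max flow = 5.
Certifying cut of size 5: {Hall→Exit, Hall→n3, Hall→n4, Hall→n5, n2→Exit}.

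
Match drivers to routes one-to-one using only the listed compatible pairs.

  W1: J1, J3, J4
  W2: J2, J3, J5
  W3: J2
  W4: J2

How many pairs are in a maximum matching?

3

Unit-capacity flow: source→left, listed edges, right→sink; max matching = max flow.
Augmenting path W1→J1 (+1); matched 1.
Augmenting path W2→J2 (+1); matched 2.
Augmenting path W3→J2→W2→J3 (+1); matched 3.
No augmenting path remains; maximum matching = 3.
König certificate: {W1, W2, J2} is a vertex cover of size 3 (every listed pair touches it), so no matching can be larger.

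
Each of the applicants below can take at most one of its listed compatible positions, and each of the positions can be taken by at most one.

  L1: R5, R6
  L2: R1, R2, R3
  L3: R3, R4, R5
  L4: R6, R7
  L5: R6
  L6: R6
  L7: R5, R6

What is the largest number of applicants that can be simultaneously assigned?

Unit-capacity flow: source→left, listed edges, right→sink; max matching = max flow.
Augmenting path L1→R5 (+1); matched 1.
Augmenting path L2→R1 (+1); matched 2.
Augmenting path L3→R3 (+1); matched 3.
Augmenting path L4→R6 (+1); matched 4.
Augmenting path L5→R6→L4→R7 (+1); matched 5.
No augmenting path remains; maximum matching = 5.
König certificate: {L2, L3, L4, R5, R6} is a vertex cover of size 5 (every listed pair touches it), so no matching can be larger.

5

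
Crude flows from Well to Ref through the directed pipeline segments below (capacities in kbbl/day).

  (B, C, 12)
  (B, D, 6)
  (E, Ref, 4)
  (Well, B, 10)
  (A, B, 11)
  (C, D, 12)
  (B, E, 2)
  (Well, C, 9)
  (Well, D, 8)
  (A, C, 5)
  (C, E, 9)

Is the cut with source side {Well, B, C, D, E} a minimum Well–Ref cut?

Yes — it is a minimum cut (capacity 4).

Given cut capacity: 4 = 4.
Augment Well→B→E→Ref: bottleneck 2, flow now 2.
Augment Well→C→E→Ref: bottleneck 2, flow now 4.
No augmenting path remains; maximum flow = 4.
Cut capacity 4 equals the max flow, so it is a minimum cut.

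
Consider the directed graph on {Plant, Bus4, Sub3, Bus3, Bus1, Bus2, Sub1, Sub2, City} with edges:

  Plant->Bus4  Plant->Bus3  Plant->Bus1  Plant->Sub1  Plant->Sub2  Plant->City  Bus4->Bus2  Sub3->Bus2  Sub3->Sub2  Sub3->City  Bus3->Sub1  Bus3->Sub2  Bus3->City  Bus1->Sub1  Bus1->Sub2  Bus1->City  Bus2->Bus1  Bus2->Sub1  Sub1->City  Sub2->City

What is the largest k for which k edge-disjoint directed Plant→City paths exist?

Assign every edge capacity 1; by Menger, the answer equals the max flow.
Path Plant→City (+1); total 1.
Path Plant→Bus3→City (+1); total 2.
Path Plant→Bus1→City (+1); total 3.
Path Plant→Sub1→City (+1); total 4.
Path Plant→Sub2→City (+1); total 5.
No residual Plant→City path; max flow = 5.
Certifying cut of size 5: {Bus1→City, Plant→Bus3, Plant→City, Sub1→City, Sub2→City}.

5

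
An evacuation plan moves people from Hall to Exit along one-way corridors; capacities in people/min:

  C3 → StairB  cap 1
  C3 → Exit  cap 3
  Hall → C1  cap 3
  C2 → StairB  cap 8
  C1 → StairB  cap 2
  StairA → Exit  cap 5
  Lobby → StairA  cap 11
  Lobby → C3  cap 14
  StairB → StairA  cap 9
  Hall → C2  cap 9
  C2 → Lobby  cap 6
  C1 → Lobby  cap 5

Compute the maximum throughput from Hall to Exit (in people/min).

8

Augment Hall→C1→StairB→StairA→Exit: bottleneck 2, flow now 2.
Augment Hall→C1→Lobby→C3→Exit: bottleneck 1, flow now 3.
Augment Hall→C2→StairB→StairA→Exit: bottleneck 3, flow now 6.
Augment Hall→C2→Lobby→C3→Exit: bottleneck 2, flow now 8.
No augmenting path remains; maximum flow = 8.
In the residual graph, reachable from Hall: {Hall, C1, C2, StairB, Lobby, C3, StairA}.
Min-cut edges: C3→Exit (3), StairA→Exit (5); capacity 3 + 5 = 8.
This cut is saturated, so no flow can exceed 8.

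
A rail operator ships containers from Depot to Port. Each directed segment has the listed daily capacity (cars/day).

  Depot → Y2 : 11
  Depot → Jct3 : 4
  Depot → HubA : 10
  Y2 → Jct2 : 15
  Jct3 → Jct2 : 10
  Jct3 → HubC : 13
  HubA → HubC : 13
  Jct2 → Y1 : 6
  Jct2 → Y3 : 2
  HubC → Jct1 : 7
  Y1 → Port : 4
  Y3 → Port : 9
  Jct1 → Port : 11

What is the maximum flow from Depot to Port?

Augment Depot→Y2→Jct2→Y1→Port: bottleneck 4, flow now 4.
Augment Depot→Y2→Jct2→Y3→Port: bottleneck 2, flow now 6.
Augment Depot→Jct3→HubC→Jct1→Port: bottleneck 4, flow now 10.
Augment Depot→HubA→HubC→Jct1→Port: bottleneck 3, flow now 13.
No augmenting path remains; maximum flow = 13.
In the residual graph, reachable from Depot: {Depot, Y2, Jct3, HubA, Jct2, HubC, Y1}.
Min-cut edges: Jct2→Y3 (2), HubC→Jct1 (7), Y1→Port (4); capacity 2 + 7 + 4 = 13.
This cut is saturated, so no flow can exceed 13.

13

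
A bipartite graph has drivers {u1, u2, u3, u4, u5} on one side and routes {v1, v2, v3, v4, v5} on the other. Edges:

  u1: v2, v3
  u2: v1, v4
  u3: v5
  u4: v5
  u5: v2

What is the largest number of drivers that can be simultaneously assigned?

4

Unit-capacity flow: source→left, listed edges, right→sink; max matching = max flow.
Augmenting path u1→v2 (+1); matched 1.
Augmenting path u2→v1 (+1); matched 2.
Augmenting path u3→v5 (+1); matched 3.
Augmenting path u5→v2→u1→v3 (+1); matched 4.
No augmenting path remains; maximum matching = 4.
König certificate: {u1, u2, u5, v5} is a vertex cover of size 4 (every listed pair touches it), so no matching can be larger.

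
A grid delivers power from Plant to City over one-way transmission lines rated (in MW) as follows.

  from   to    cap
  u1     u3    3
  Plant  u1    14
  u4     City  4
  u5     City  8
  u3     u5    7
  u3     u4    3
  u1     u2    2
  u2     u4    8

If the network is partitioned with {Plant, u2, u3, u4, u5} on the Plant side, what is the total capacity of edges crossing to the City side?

26

Edges leaving {Plant, u2, u3, u4, u5}: Plant→u1 (14), u4→City (4), u5→City (8).
Cut capacity = 14 + 4 + 8 = 26.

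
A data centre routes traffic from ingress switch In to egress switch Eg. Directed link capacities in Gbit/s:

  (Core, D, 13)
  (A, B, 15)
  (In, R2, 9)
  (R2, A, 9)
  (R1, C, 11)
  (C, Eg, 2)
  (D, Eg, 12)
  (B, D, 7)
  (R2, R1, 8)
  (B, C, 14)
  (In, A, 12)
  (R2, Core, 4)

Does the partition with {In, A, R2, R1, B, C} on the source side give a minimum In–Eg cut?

Given cut capacity: 4 + 7 + 2 = 13.
Augment In→A→B→C→Eg: bottleneck 2, flow now 2.
Augment In→A→B→D→Eg: bottleneck 7, flow now 9.
Augment In→R2→Core→D→Eg: bottleneck 4, flow now 13.
No augmenting path remains; maximum flow = 13.
Cut capacity 13 equals the max flow, so it is a minimum cut.

Yes — it is a minimum cut (capacity 13).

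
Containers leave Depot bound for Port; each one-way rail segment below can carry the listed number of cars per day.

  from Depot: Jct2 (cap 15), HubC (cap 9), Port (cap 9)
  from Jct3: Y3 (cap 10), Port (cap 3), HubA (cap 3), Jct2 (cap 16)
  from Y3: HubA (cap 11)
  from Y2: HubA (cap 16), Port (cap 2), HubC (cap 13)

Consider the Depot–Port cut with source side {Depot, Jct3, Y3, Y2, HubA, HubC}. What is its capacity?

Edges leaving {Depot, Jct3, Y3, Y2, HubA, HubC}: Depot→Jct2 (15), Depot→Port (9), Jct3→Jct2 (16), Jct3→Port (3), Y2→Port (2).
Cut capacity = 15 + 9 + 16 + 3 + 2 = 45.

45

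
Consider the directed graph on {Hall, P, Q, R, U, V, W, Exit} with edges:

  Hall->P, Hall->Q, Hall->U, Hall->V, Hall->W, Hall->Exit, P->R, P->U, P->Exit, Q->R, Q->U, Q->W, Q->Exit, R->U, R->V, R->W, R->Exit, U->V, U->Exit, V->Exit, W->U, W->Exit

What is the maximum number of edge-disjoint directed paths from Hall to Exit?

6

Assign every edge capacity 1; by Menger, the answer equals the max flow.
Path Hall→Exit (+1); total 1.
Path Hall→P→Exit (+1); total 2.
Path Hall→Q→Exit (+1); total 3.
Path Hall→U→Exit (+1); total 4.
Path Hall→V→Exit (+1); total 5.
Path Hall→W→Exit (+1); total 6.
No residual Hall→Exit path; max flow = 6.
Certifying cut of size 6: {Hall→Exit, Hall→P, Hall→Q, Hall→U, Hall→V, Hall→W}.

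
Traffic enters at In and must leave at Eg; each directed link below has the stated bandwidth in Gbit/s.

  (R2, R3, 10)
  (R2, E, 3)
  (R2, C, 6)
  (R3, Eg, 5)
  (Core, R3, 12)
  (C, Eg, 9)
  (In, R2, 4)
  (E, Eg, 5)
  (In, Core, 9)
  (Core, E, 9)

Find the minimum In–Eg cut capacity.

Augment In→Core→R3→Eg: bottleneck 5, flow now 5.
Augment In→Core→E→Eg: bottleneck 4, flow now 9.
Augment In→R2→E→Eg: bottleneck 1, flow now 10.
Augment In→R2→C→Eg: bottleneck 3, flow now 13.
No augmenting path remains; maximum flow = 13.
By max-flow min-cut, the minimum cut capacity equals the max flow.
In the residual graph, reachable from In: {In}.
Min-cut edges: In→Core (9), In→R2 (4); capacity 9 + 4 = 13.

13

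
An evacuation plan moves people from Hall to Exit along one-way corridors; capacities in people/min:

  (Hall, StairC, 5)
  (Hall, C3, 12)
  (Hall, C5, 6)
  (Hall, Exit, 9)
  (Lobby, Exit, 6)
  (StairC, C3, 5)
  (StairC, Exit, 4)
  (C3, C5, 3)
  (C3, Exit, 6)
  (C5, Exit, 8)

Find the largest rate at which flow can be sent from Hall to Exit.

27

Augment Hall→Exit: bottleneck 9, flow now 9.
Augment Hall→StairC→Exit: bottleneck 4, flow now 13.
Augment Hall→C3→Exit: bottleneck 6, flow now 19.
Augment Hall→C5→Exit: bottleneck 6, flow now 25.
Augment Hall→C3→C5→Exit: bottleneck 2, flow now 27.
No augmenting path remains; maximum flow = 27.
In the residual graph, reachable from Hall: {Hall, StairC, C3, C5}.
Min-cut edges: Hall→Exit (9), StairC→Exit (4), C3→Exit (6), C5→Exit (8); capacity 9 + 4 + 6 + 8 = 27.
This cut is saturated, so no flow can exceed 27.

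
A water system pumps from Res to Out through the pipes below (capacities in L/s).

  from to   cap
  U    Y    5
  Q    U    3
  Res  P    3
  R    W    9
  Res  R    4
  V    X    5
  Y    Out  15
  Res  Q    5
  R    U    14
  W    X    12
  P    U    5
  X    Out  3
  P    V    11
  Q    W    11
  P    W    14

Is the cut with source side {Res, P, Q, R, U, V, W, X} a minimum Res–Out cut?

Yes — it is a minimum cut (capacity 8).

Given cut capacity: 5 + 3 = 8.
Augment Res→P→U→Y→Out: bottleneck 3, flow now 3.
Augment Res→Q→U→Y→Out: bottleneck 2, flow now 5.
Augment Res→Q→W→X→Out: bottleneck 3, flow now 8.
No augmenting path remains; maximum flow = 8.
Cut capacity 8 equals the max flow, so it is a minimum cut.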